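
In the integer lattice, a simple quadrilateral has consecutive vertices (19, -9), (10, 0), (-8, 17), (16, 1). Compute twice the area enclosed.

The shoelace formula gives twice the area as |(19·0 − 10·(-9)) + (10·17 − (-8)·0) + ((-8)·1 − 16·17) + (16·(-9) − 19·1)| = 183, so the area is 91.5.

183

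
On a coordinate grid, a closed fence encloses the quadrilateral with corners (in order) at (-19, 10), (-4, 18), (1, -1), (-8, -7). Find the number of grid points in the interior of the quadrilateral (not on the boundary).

By the shoelace formula, twice the signed area is |[(-19)·18 − (-4)·10] + [(-4)·(-1) − 1·18] + [1·(-7) − (-8)·(-1)] + [(-8)·10 − (-19)·(-7)]| = 544, so the area is 272.
Along each edge there are gcd(|Δx|,|Δy|)+1 lattice points, so counting each shared vertex once the boundary has gcd(15,8) + gcd(5,19) + gcd(9,6) + gcd(11,17) = 1+1+3+1 = 6.
Pick's theorem gives I = A − B/2 + 1 = 272 − 6/2 + 1 = 270.

270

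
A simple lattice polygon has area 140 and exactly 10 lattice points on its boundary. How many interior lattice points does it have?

From Pick's theorem, I = A − B/2 + 1 = 140 − 10/2 + 1 = 136.

136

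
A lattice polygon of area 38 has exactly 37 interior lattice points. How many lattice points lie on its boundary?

4

Pick's theorem gives A = I + B/2 − 1, so B = 2(A − I + 1) = 2(38 − 37 + 1) = 4.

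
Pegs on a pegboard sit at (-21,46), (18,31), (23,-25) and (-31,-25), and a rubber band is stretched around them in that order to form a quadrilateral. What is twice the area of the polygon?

The shoelace formula gives twice the area as |[(-21)·31 − 18·46] + [18·(-25) − 23·31] + [23·(-25) − (-31)·(-25)] + [(-31)·46 − (-21)·(-25)]| = 5943, so the area is 5943/2.

5943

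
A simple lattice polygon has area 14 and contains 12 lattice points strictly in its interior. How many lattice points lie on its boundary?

6

Pick's theorem gives A = I + B/2 − 1, so B = 2(A − I + 1) = 2(14 − 12 + 1) = 6.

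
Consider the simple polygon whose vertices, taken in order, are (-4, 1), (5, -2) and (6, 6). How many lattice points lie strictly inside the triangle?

34

The shoelace formula gives twice the area as |((-4)·(-2) − 5·1) + (5·6 − 6·(-2)) + (6·1 − (-4)·6)| = 75, so the area is 37.5.
Summing gcd(|Δx|,|Δy|) over the edges gives the boundary count: gcd(9,3) + gcd(1,8) + gcd(10,5) = 3+1+5 = 9.
Pick's theorem gives I = A − B/2 + 1 = 37.5 − 9/2 + 1 = 34.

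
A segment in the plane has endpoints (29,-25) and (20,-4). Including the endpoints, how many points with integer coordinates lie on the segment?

The number of lattice points on a segment between lattice points is gcd(|Δx|,|Δy|) + 1 = gcd(9,21) + 1 = 3 + 1 = 4.

4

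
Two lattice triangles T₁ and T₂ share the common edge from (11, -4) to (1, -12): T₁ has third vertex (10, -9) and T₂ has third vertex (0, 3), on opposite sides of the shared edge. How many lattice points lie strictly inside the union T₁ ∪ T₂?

The union is the simple quadrilateral with vertices (11, -4), (10, -9), (1, -12), (0, 3) in order.
Using the shoelace formula, 2A = |(11·(-9) − 10·(-4)) + (10·(-12) − 1·(-9)) + (1·3 − 0·(-12)) + (0·(-4) − 11·3)| = 200, so the area is 100.
The number of boundary lattice points is Σ gcd(|Δx|,|Δy|) = gcd(1,5) + gcd(9,3) + gcd(1,15) + gcd(11,7) = 1+3+1+1 = 6.
By Pick's theorem I = A − B/2 + 1 = 100 − 6/2 + 1 = 98.

98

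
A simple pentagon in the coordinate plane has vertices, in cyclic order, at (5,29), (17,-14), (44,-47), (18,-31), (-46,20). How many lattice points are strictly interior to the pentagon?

1878

The shoelace formula gives twice the area as |[5·(-14) − 17·29] + [17·(-47) − 44·(-14)] + [44·(-31) − 18·(-47)] + [18·20 − (-46)·(-31)] + [(-46)·29 − 5·20]| = 3764, so the area is 1882.
Summing gcd(|Δx|,|Δy|) over the edges gives the boundary count: gcd(12,43) + gcd(27,33) + gcd(26,16) + gcd(64,51) + gcd(51,9) = 1+3+2+1+3 = 10.
By Pick's theorem A = I + B/2 − 1, so I = 1882 − 10/2 + 1 = 1878.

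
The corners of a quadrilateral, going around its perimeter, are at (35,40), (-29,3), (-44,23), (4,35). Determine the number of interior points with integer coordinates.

By the shoelace formula, twice the signed area is |(35·3 − (-29)·40) + ((-29)·23 − (-44)·3) + ((-44)·35 − 4·23) + (4·40 − 35·35)| = 1967, so the area is 983.5.
Along each edge there are gcd(|Δx|,|Δy|)+1 lattice points, so counting each shared vertex once the boundary has gcd(64,37) + gcd(15,20) + gcd(48,12) + gcd(31,5) = 1+5+12+1 = 19.
By Pick's theorem A = I + B/2 − 1, so I = 983.5 − 19/2 + 1 = 975.

975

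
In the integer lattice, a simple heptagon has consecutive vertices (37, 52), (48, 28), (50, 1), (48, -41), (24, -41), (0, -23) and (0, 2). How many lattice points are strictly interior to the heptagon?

The shoelace formula gives twice the area as |[37·28 − 48·52] + [48·1 − 50·28] + [50·(-41) − 48·1] + [48·(-41) − 24·(-41)] + [24·(-23) − 0·(-41)] + [0·2 − 0·(-23)] + [0·52 − 37·2]| = 6520, so the area is 3260.
Along each edge there are gcd(|Δx|,|Δy|)+1 lattice points, so counting each shared vertex once the boundary has gcd(11,24) + gcd(2,27) + gcd(2,42) + gcd(24,0) + gcd(24,18) + gcd(0,25) + gcd(37,50) = 1+1+2+24+6+25+1 = 60.
Pick's theorem gives I = A − B/2 + 1 = 3260 − 60/2 + 1 = 3231.

3231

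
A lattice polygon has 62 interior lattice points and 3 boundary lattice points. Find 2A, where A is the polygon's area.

By Pick's theorem, A = I + B/2 − 1 = 62 + 3/2 − 1 = 125/2.
Hence 2A = 125.

125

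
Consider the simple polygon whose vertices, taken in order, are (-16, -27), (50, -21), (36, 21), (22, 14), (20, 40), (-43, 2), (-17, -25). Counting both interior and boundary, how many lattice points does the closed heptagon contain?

3548

The shoelace formula gives twice the area as |[(-16)·(-21) − 50·(-27)] + [50·21 − 36·(-21)] + [36·14 − 22·21] + [22·40 − 20·14] + [20·2 − (-43)·40] + [(-43)·(-25) − (-17)·2] + [(-17)·(-27) − (-16)·(-25)]| = 7062, so the area is 3531.
Summing gcd(|Δx|,|Δy|) over the edges gives the boundary count: gcd(66,6) + gcd(14,42) + gcd(14,7) + gcd(2,26) + gcd(63,38) + gcd(26,27) + gcd(1,2) = 6+14+7+2+1+1+1 = 32.
Pick's theorem gives I = A − B/2 + 1 = 3531 − 32/2 + 1 = 3516, so the closed region contains I + B = 3516 + 32 = 3548 lattice points.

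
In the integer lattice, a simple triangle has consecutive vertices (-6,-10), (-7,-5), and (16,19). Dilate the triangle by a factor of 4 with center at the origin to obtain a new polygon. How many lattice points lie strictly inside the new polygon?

By the shoelace formula, twice the signed area is |((-6)·(-5) − (-7)·(-10)) + ((-7)·19 − 16·(-5)) + (16·(-10) − (-6)·19)| = 139, so the area is 139/2.
Summing gcd(|Δx|,|Δy|) over the edges gives the boundary count: gcd(1,5) + gcd(23,24) + gcd(22,29) = 1+1+1 = 3.
Scaling by 4 multiplies the area by 4² = 16 (so the new area is 1112) and multiplies the boundary lattice-point count by 4, giving 12.
By Pick's theorem, the interior count of the dilated polygon is 1112 − 12/2 + 1 = 1107.

1107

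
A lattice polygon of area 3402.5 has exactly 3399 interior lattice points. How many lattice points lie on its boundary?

Pick's theorem gives A = I + B/2 − 1, so B = 2(A − I + 1) = 2(3402.5 − 3399 + 1) = 9.

9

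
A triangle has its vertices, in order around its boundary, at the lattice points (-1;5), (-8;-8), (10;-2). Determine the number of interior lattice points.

93

By the shoelace formula, twice the signed area is |((-1)·(-8) − (-8)·5) + ((-8)·(-2) − 10·(-8)) + (10·5 − (-1)·(-2))| = 192, so the area is 96.
The number of boundary lattice points is Σ gcd(|Δx|,|Δy|) = gcd(7,13) + gcd(18,6) + gcd(11,7) = 1+6+1 = 8.
Pick's theorem gives I = A − B/2 + 1 = 96 − 8/2 + 1 = 93.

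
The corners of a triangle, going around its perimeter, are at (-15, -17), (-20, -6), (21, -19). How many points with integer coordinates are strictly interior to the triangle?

By the shoelace formula, twice the signed area is |[(-15)·(-6) − (-20)·(-17)] + [(-20)·(-19) − 21·(-6)] + [21·(-17) − (-15)·(-19)]| = 386, so the area is 193.
The number of boundary lattice points is Σ gcd(|Δx|,|Δy|) = gcd(5,11) + gcd(41,13) + gcd(36,2) = 1+1+2 = 4.
Pick's theorem gives I = A − B/2 + 1 = 193 − 4/2 + 1 = 192.

192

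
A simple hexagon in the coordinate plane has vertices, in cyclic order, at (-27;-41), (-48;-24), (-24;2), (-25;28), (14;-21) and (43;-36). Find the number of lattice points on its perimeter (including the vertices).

Summing gcd(|Δx|,|Δy|) over the edges gives the boundary count: gcd(21,17) + gcd(24,26) + gcd(1,26) + gcd(39,49) + gcd(29,15) + gcd(70,5) = 1+2+1+1+1+5 = 11.

11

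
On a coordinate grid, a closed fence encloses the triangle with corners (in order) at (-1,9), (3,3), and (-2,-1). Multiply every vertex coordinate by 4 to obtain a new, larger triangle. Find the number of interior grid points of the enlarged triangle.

361

The shoelace formula gives twice the area as |[(-1)·3 − 3·9] + [3·(-1) − (-2)·3] + [(-2)·9 − (-1)·(-1)]| = 46, so the area is 23.
The number of boundary lattice points is Σ gcd(|Δx|,|Δy|) = gcd(4,6) + gcd(5,4) + gcd(1,10) = 2+1+1 = 4.
Scaling by 4 multiplies the area by 4² = 16 (so the new area is 368) and multiplies the boundary lattice-point count by 4, giving 16.
By Pick's theorem, the interior count of the dilated polygon is 368 − 16/2 + 1 = 361.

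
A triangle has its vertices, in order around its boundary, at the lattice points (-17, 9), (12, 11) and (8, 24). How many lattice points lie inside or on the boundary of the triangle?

197

By the shoelace formula, twice the signed area is |[(-17)·11 − 12·9] + [12·24 − 8·11] + [8·9 − (-17)·24]| = 385, so the area is 192.5.
The number of boundary lattice points is Σ gcd(|Δx|,|Δy|) = gcd(29,2) + gcd(4,13) + gcd(25,15) = 1+1+5 = 7.
Pick's theorem gives I = A − B/2 + 1 = 192.5 − 7/2 + 1 = 190, so the closed region contains I + B = 190 + 7 = 197 lattice points.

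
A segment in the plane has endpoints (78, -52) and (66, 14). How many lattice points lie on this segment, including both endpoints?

The number of lattice points on a segment between lattice points is gcd(|Δx|,|Δy|) + 1 = gcd(12,66) + 1 = 6 + 1 = 7.

7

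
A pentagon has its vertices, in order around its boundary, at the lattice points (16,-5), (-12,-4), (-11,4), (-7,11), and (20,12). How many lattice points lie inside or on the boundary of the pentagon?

The shoelace formula gives twice the area as |[16·(-4) − (-12)·(-5)] + [(-12)·4 − (-11)·(-4)] + [(-11)·11 − (-7)·4] + [(-7)·12 − 20·11] + [20·(-5) − 16·12]| = 905, so the area is 452.5.
The number of boundary lattice points is Σ gcd(|Δx|,|Δy|) = gcd(28,1) + gcd(1,8) + gcd(4,7) + gcd(27,1) + gcd(4,17) = 1+1+1+1+1 = 5.
Pick's theorem gives I = A − B/2 + 1 = 452.5 − 5/2 + 1 = 451, so the closed region contains I + B = 451 + 5 = 456 lattice points.

456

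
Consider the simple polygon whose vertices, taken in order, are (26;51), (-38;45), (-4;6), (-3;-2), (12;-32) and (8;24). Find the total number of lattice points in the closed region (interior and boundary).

The shoelace formula gives twice the area as |[26·45 − (-38)·51] + [(-38)·6 − (-4)·45] + [(-4)·(-2) − (-3)·6] + [(-3)·(-32) − 12·(-2)] + [12·24 − 8·(-32)] + [8·51 − 26·24]| = 3534, so the area is 1767.
Along each edge there are gcd(|Δx|,|Δy|)+1 lattice points, so counting each shared vertex once the boundary has gcd(64,6) + gcd(34,39) + gcd(1,8) + gcd(15,30) + gcd(4,56) + gcd(18,27) = 2+1+1+15+4+9 = 32.
Pick's theorem gives I = A − B/2 + 1 = 1767 − 32/2 + 1 = 1752, so the closed region contains I + B = 1752 + 32 = 1784 lattice points.

1784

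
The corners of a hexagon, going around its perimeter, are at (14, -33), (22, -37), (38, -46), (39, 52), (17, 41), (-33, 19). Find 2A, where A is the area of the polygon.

By the shoelace formula, twice the signed area is |(14·(-37) − 22·(-33)) + (22·(-46) − 38·(-37)) + (38·52 − 39·(-46)) + (39·41 − 17·52) + (17·19 − (-33)·41) + ((-33)·(-33) − 14·19)| = 7586, so the area is 3793.

7586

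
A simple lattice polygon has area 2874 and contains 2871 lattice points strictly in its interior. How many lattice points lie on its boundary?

8

Pick's theorem gives A = I + B/2 − 1, so B = 2(A − I + 1) = 2(2874 − 2871 + 1) = 8.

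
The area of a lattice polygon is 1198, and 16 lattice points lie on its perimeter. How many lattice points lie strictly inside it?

1191

From Pick's theorem, I = A − B/2 + 1 = 1198 − 16/2 + 1 = 1191.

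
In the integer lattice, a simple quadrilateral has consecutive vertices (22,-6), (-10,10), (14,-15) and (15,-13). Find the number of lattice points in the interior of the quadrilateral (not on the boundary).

By the shoelace formula, twice the signed area is |[22·10 − (-10)·(-6)] + [(-10)·(-15) − 14·10] + [14·(-13) − 15·(-15)] + [15·(-6) − 22·(-13)]| = 409, so the area is 409/2.
Along each edge there are gcd(|Δx|,|Δy|)+1 lattice points, so counting each shared vertex once the boundary has gcd(32,16) + gcd(24,25) + gcd(1,2) + gcd(7,7) = 16+1+1+7 = 25.
Pick's theorem gives I = A − B/2 + 1 = 409/2 − 25/2 + 1 = 193.

193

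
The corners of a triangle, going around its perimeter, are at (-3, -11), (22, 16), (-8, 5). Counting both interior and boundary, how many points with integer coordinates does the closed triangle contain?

270

By the shoelace formula, twice the signed area is |[(-3)·16 − 22·(-11)] + [22·5 − (-8)·16] + [(-8)·(-11) − (-3)·5]| = 535, so the area is 267.5.
The number of boundary lattice points is Σ gcd(|Δx|,|Δy|) = gcd(25,27) + gcd(30,11) + gcd(5,16) = 1+1+1 = 3.
Pick's theorem gives I = A − B/2 + 1 = 267.5 − 3/2 + 1 = 267, so the closed region contains I + B = 267 + 3 = 270 lattice points.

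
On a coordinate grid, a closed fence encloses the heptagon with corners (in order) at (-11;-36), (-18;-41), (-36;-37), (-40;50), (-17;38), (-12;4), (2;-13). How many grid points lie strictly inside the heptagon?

2315

The shoelace formula gives twice the area as |[(-11)·(-41) − (-18)·(-36)] + [(-18)·(-37) − (-36)·(-41)] + [(-36)·50 − (-40)·(-37)] + [(-40)·38 − (-17)·50] + [(-17)·4 − (-12)·38] + [(-12)·(-13) − 2·4] + [2·(-36) − (-11)·(-13)]| = 4636, so the area is 2318.
The number of boundary lattice points is Σ gcd(|Δx|,|Δy|) = gcd(7,5) + gcd(18,4) + gcd(4,87) + gcd(23,12) + gcd(5,34) + gcd(14,17) + gcd(13,23) = 1+2+1+1+1+1+1 = 8.
Pick's theorem gives I = A − B/2 + 1 = 2318 − 8/2 + 1 = 2315.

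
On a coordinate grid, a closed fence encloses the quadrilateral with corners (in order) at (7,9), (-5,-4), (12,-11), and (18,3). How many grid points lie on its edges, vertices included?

The number of boundary lattice points is Σ gcd(|Δx|,|Δy|) = gcd(12,13) + gcd(17,7) + gcd(6,14) + gcd(11,6) = 1+1+2+1 = 5.

5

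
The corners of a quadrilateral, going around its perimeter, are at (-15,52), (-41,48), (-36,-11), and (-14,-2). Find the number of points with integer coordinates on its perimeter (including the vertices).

5

Along each edge there are gcd(|Δx|,|Δy|)+1 lattice points, so counting each shared vertex once the boundary has gcd(26,4) + gcd(5,59) + gcd(22,9) + gcd(1,54) = 2+1+1+1 = 5.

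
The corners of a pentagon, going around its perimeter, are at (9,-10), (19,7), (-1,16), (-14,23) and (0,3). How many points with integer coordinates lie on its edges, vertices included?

6

Along each edge there are gcd(|Δx|,|Δy|)+1 lattice points, so counting each shared vertex once the boundary has gcd(10,17) + gcd(20,9) + gcd(13,7) + gcd(14,20) + gcd(9,13) = 1+1+1+2+1 = 6.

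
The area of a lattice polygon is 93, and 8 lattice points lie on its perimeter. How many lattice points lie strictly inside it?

Pick's theorem A = I + B/2 − 1 rearranges to I = A − B/2 + 1 = 93 − 8/2 + 1 = 90.

90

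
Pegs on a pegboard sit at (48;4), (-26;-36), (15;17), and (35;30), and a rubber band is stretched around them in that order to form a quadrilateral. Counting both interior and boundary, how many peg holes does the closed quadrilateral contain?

1495

The shoelace formula gives twice the area as |[48·(-36) − (-26)·4] + [(-26)·17 − 15·(-36)] + [15·30 − 35·17] + [35·4 − 48·30]| = 2971, so the area is 2971/2.
Along each edge there are gcd(|Δx|,|Δy|)+1 lattice points, so counting each shared vertex once the boundary has gcd(74,40) + gcd(41,53) + gcd(20,13) + gcd(13,26) = 2+1+1+13 = 17.
Pick's theorem gives I = A − B/2 + 1 = 2971/2 − 17/2 + 1 = 1478, so the closed region contains I + B = 1478 + 17 = 1495 lattice points.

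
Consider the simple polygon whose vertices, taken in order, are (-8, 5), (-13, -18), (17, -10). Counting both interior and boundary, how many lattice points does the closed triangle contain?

By the shoelace formula, twice the signed area is |((-8)·(-18) − (-13)·5) + ((-13)·(-10) − 17·(-18)) + (17·5 − (-8)·(-10))| = 650, so the area is 325.
Summing gcd(|Δx|,|Δy|) over the edges gives the boundary count: gcd(5,23) + gcd(30,8) + gcd(25,15) = 1+2+5 = 8.
Pick's theorem gives I = A − B/2 + 1 = 325 − 8/2 + 1 = 322, so the closed region contains I + B = 322 + 8 = 330 lattice points.

330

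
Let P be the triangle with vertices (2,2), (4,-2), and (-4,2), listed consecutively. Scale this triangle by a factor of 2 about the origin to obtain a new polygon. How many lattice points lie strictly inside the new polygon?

The shoelace formula gives twice the area as |[2·(-2) − 4·2] + [4·2 − (-4)·(-2)] + [(-4)·2 − 2·2]| = 24, so the area is 12.
Along each edge there are gcd(|Δx|,|Δy|)+1 lattice points, so counting each shared vertex once the boundary has gcd(2,4) + gcd(8,4) + gcd(6,0) = 2+4+6 = 12.
Scaling by 2 multiplies the area by 2² = 4 (so the new area is 48) and multiplies the boundary lattice-point count by 2, giving 24.
By Pick's theorem, the interior count of the dilated polygon is 48 − 24/2 + 1 = 37.

37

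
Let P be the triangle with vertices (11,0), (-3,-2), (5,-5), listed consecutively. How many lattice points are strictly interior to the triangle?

28

The shoelace formula gives twice the area as |(11·(-2) − (-3)·0) + ((-3)·(-5) − 5·(-2)) + (5·0 − 11·(-5))| = 58, so the area is 29.
Summing gcd(|Δx|,|Δy|) over the edges gives the boundary count: gcd(14,2) + gcd(8,3) + gcd(6,5) = 2+1+1 = 4.
Pick's theorem gives I = A − B/2 + 1 = 29 − 4/2 + 1 = 28.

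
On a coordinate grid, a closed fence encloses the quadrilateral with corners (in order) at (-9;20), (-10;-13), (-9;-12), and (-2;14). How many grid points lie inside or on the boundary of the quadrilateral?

By the shoelace formula, twice the signed area is |((-9)·(-13) − (-10)·20) + ((-10)·(-12) − (-9)·(-13)) + ((-9)·14 − (-2)·(-12)) + ((-2)·20 − (-9)·14)| = 256, so the area is 128.
Along each edge there are gcd(|Δx|,|Δy|)+1 lattice points, so counting each shared vertex once the boundary has gcd(1,33) + gcd(1,1) + gcd(7,26) + gcd(7,6) = 1+1+1+1 = 4.
Pick's theorem gives I = A − B/2 + 1 = 128 − 4/2 + 1 = 127, so the closed region contains I + B = 127 + 4 = 131 lattice points.

131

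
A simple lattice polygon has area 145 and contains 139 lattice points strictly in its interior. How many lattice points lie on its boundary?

14

Pick's theorem gives A = I + B/2 − 1, so B = 2(A − I + 1) = 2(145 − 139 + 1) = 14.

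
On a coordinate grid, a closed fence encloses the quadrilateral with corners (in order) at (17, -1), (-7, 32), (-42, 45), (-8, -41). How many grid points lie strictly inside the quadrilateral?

2172

The shoelace formula gives twice the area as |[17·32 − (-7)·(-1)] + [(-7)·45 − (-42)·32] + [(-42)·(-41) − (-8)·45] + [(-8)·(-1) − 17·(-41)]| = 4353, so the area is 4353/2.
Along each edge there are gcd(|Δx|,|Δy|)+1 lattice points, so counting each shared vertex once the boundary has gcd(24,33) + gcd(35,13) + gcd(34,86) + gcd(25,40) = 3+1+2+5 = 11.
By Pick's theorem A = I + B/2 − 1, so I = 4353/2 − 11/2 + 1 = 2172.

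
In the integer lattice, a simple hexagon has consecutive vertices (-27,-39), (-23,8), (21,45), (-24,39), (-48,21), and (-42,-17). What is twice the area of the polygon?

3828

The shoelace formula gives twice the area as |((-27)·8 − (-23)·(-39)) + ((-23)·45 − 21·8) + (21·39 − (-24)·45) + ((-24)·21 − (-48)·39) + ((-48)·(-17) − (-42)·21) + ((-42)·(-39) − (-27)·(-17))| = 3828, so the area is 1914.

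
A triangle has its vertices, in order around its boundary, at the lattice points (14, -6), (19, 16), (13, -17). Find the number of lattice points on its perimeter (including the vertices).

The number of boundary lattice points is Σ gcd(|Δx|,|Δy|) = gcd(5,22) + gcd(6,33) + gcd(1,11) = 1+3+1 = 5.

5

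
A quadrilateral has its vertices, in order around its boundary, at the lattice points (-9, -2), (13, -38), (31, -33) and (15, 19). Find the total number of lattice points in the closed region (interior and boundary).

1177

By the shoelace formula, twice the signed area is |((-9)·(-38) − 13·(-2)) + (13·(-33) − 31·(-38)) + (31·19 − 15·(-33)) + (15·(-2) − (-9)·19)| = 2342, so the area is 1171.
Summing gcd(|Δx|,|Δy|) over the edges gives the boundary count: gcd(22,36) + gcd(18,5) + gcd(16,52) + gcd(24,21) = 2+1+4+3 = 10.
Pick's theorem gives I = A − B/2 + 1 = 1171 − 10/2 + 1 = 1167, so the closed region contains I + B = 1167 + 10 = 1177 lattice points.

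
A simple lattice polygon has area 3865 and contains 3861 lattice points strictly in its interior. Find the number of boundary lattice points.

10

Pick's theorem gives A = I + B/2 − 1, so B = 2(A − I + 1) = 2(3865 − 3861 + 1) = 10.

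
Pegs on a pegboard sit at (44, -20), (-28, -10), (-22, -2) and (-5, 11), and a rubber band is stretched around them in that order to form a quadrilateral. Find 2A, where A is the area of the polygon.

1800

The shoelace formula gives twice the area as |[44·(-10) − (-28)·(-20)] + [(-28)·(-2) − (-22)·(-10)] + [(-22)·11 − (-5)·(-2)] + [(-5)·(-20) − 44·11]| = 1800, so the area is 900.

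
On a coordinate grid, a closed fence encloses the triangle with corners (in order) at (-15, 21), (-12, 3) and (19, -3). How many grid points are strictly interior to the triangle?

By the shoelace formula, twice the signed area is |((-15)·3 − (-12)·21) + ((-12)·(-3) − 19·3) + (19·21 − (-15)·(-3))| = 540, so the area is 270.
The number of boundary lattice points is Σ gcd(|Δx|,|Δy|) = gcd(3,18) + gcd(31,6) + gcd(34,24) = 3+1+2 = 6.
By Pick's theorem A = I + B/2 − 1, so I = 270 − 6/2 + 1 = 268.

268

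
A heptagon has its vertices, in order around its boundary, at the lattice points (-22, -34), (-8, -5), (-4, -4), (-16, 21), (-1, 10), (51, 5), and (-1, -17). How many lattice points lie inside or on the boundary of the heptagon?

1082

Using the shoelace formula, 2A = |[(-22)·(-5) − (-8)·(-34)] + [(-8)·(-4) − (-4)·(-5)] + [(-4)·21 − (-16)·(-4)] + [(-16)·10 − (-1)·21] + [(-1)·5 − 51·10] + [51·(-17) − (-1)·5] + [(-1)·(-34) − (-22)·(-17)]| = 2154, so the area is 1077.
The number of boundary lattice points is Σ gcd(|Δx|,|Δy|) = gcd(14,29) + gcd(4,1) + gcd(12,25) + gcd(15,11) + gcd(52,5) + gcd(52,22) + gcd(21,17) = 1+1+1+1+1+2+1 = 8.
Pick's theorem gives I = A − B/2 + 1 = 1077 − 8/2 + 1 = 1074, so the closed region contains I + B = 1074 + 8 = 1082 lattice points.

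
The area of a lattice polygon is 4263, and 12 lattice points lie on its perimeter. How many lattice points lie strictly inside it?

4258

From Pick's theorem, I = A − B/2 + 1 = 4263 − 12/2 + 1 = 4258.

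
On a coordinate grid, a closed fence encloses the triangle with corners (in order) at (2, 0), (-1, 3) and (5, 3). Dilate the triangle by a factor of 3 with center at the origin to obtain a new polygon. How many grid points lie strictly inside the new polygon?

Using the shoelace formula, 2A = |[2·3 − (-1)·0] + [(-1)·3 − 5·3] + [5·0 − 2·3]| = 18, so the area is 9.
Along each edge there are gcd(|Δx|,|Δy|)+1 lattice points, so counting each shared vertex once the boundary has gcd(3,3) + gcd(6,0) + gcd(3,3) = 3+6+3 = 12.
Scaling by 3 multiplies the area by 3² = 9 (so the new area is 81) and multiplies the boundary lattice-point count by 3, giving 36.
By Pick's theorem, the interior count of the dilated polygon is 81 − 36/2 + 1 = 64.

64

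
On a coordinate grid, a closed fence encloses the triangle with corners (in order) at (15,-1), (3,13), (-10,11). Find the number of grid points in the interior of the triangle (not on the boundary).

Using the shoelace formula, 2A = |(15·13 − 3·(-1)) + (3·11 − (-10)·13) + ((-10)·(-1) − 15·11)| = 206, so the area is 103.
Summing gcd(|Δx|,|Δy|) over the edges gives the boundary count: gcd(12,14) + gcd(13,2) + gcd(25,12) = 2+1+1 = 4.
By Pick's theorem A = I + B/2 − 1, so I = 103 − 4/2 + 1 = 102.

102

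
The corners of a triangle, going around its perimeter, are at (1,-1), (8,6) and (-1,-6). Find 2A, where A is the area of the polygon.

21

The shoelace formula gives twice the area as |[1·6 − 8·(-1)] + [8·(-6) − (-1)·6] + [(-1)·(-1) − 1·(-6)]| = 21, so the area is 10.5.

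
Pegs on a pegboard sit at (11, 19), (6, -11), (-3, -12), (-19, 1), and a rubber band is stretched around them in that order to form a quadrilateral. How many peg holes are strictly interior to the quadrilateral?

466

The shoelace formula gives twice the area as |[11·(-11) − 6·19] + [6·(-12) − (-3)·(-11)] + [(-3)·1 − (-19)·(-12)] + [(-19)·19 − 11·1]| = 943, so the area is 471.5.
The number of boundary lattice points is Σ gcd(|Δx|,|Δy|) = gcd(5,30) + gcd(9,1) + gcd(16,13) + gcd(30,18) = 5+1+1+6 = 13.
By Pick's theorem A = I + B/2 − 1, so I = 471.5 − 13/2 + 1 = 466.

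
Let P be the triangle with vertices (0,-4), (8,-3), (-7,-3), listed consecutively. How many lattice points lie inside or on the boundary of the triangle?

Using the shoelace formula, 2A = |(0·(-3) − 8·(-4)) + (8·(-3) − (-7)·(-3)) + ((-7)·(-4) − 0·(-3))| = 15, so the area is 7.5.
Along each edge there are gcd(|Δx|,|Δy|)+1 lattice points, so counting each shared vertex once the boundary has gcd(8,1) + gcd(15,0) + gcd(7,1) = 1+15+1 = 17.
Pick's theorem gives I = A − B/2 + 1 = 7.5 − 17/2 + 1 = 0, so the closed region contains I + B = 0 + 17 = 17 lattice points.

17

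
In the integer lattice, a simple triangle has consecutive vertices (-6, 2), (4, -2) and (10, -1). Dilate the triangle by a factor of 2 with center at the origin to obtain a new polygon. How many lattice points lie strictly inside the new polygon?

65

Using the shoelace formula, 2A = |[(-6)·(-2) − 4·2] + [4·(-1) − 10·(-2)] + [10·2 − (-6)·(-1)]| = 34, so the area is 17.
Summing gcd(|Δx|,|Δy|) over the edges gives the boundary count: gcd(10,4) + gcd(6,1) + gcd(16,3) = 2+1+1 = 4.
Scaling by 2 multiplies the area by 2² = 4 (so the new area is 68) and multiplies the boundary lattice-point count by 2, giving 8.
By Pick's theorem, the interior count of the dilated polygon is 68 − 8/2 + 1 = 65.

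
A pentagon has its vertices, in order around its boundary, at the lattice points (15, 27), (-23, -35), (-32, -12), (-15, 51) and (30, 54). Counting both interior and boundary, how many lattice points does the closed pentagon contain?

2456

Using the shoelace formula, 2A = |[15·(-35) − (-23)·27] + [(-23)·(-12) − (-32)·(-35)] + [(-32)·51 − (-15)·(-12)] + [(-15)·54 − 30·51] + [30·27 − 15·54]| = 4900, so the area is 2450.
Along each edge there are gcd(|Δx|,|Δy|)+1 lattice points, so counting each shared vertex once the boundary has gcd(38,62) + gcd(9,23) + gcd(17,63) + gcd(45,3) + gcd(15,27) = 2+1+1+3+3 = 10.
Pick's theorem gives I = A − B/2 + 1 = 2450 − 10/2 + 1 = 2446, so the closed region contains I + B = 2446 + 10 = 2456 lattice points.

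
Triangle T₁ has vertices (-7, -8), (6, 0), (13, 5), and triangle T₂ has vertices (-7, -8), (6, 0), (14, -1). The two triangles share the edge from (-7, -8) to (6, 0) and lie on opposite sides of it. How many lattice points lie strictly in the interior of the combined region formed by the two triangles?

39

The union is the simple quadrilateral with vertices (-7, -8), (13, 5), (6, 0), (14, -1) in order.
By the shoelace formula, twice the signed area is |((-7)·5 − 13·(-8)) + (13·0 − 6·5) + (6·(-1) − 14·0) + (14·(-8) − (-7)·(-1))| = 86, so the area is 43.
Summing gcd(|Δx|,|Δy|) over the edges gives the boundary count: gcd(20,13) + gcd(7,5) + gcd(8,1) + gcd(21,7) = 1+1+1+7 = 10.
By Pick's theorem I = A − B/2 + 1 = 43 − 10/2 + 1 = 39.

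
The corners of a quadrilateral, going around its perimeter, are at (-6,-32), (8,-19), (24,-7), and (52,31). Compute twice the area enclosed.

By the shoelace formula, twice the signed area is |[(-6)·(-19) − 8·(-32)] + [8·(-7) − 24·(-19)] + [24·31 − 52·(-7)] + [52·(-32) − (-6)·31]| = 400, so the area is 200.

400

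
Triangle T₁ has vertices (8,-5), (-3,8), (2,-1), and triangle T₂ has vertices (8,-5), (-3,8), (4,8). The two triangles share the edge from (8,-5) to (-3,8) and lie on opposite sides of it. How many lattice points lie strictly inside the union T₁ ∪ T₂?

The union is the simple quadrilateral with vertices (8,-5), (2,-1), (-3,8), (4,8) in order.
Using the shoelace formula, 2A = |(8·(-1) − 2·(-5)) + (2·8 − (-3)·(-1)) + ((-3)·8 − 4·8) + (4·(-5) − 8·8)| = 125, so the area is 125/2.
The number of boundary lattice points is Σ gcd(|Δx|,|Δy|) = gcd(6,4) + gcd(5,9) + gcd(7,0) + gcd(4,13) = 2+1+7+1 = 11.
By Pick's theorem I = A − B/2 + 1 = 125/2 − 11/2 + 1 = 58.

58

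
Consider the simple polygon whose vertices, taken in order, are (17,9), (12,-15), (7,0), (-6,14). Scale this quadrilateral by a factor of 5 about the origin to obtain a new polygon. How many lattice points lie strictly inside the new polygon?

5631

The shoelace formula gives twice the area as |(17·(-15) − 12·9) + (12·0 − 7·(-15)) + (7·14 − (-6)·0) + ((-6)·9 − 17·14)| = 452, so the area is 226.
The number of boundary lattice points is Σ gcd(|Δx|,|Δy|) = gcd(5,24) + gcd(5,15) + gcd(13,14) + gcd(23,5) = 1+5+1+1 = 8.
Scaling by 5 multiplies the area by 5² = 25 (so the new area is 5650) and multiplies the boundary lattice-point count by 5, giving 40.
By Pick's theorem, the interior count of the dilated polygon is 5650 − 40/2 + 1 = 5631.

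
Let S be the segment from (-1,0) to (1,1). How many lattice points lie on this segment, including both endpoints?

2

The number of lattice points on a segment between lattice points is gcd(|Δx|,|Δy|) + 1 = gcd(2,1) + 1 = 1 + 1 = 2.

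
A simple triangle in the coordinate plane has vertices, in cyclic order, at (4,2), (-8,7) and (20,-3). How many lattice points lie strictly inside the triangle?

9

The shoelace formula gives twice the area as |[4·7 − (-8)·2] + [(-8)·(-3) − 20·7] + [20·2 − 4·(-3)]| = 20, so the area is 10.
Along each edge there are gcd(|Δx|,|Δy|)+1 lattice points, so counting each shared vertex once the boundary has gcd(12,5) + gcd(28,10) + gcd(16,5) = 1+2+1 = 4.
Pick's theorem gives I = A − B/2 + 1 = 10 − 4/2 + 1 = 9.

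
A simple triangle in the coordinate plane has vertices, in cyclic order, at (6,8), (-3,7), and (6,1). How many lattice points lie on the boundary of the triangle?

Summing gcd(|Δx|,|Δy|) over the edges gives the boundary count: gcd(9,1) + gcd(9,6) + gcd(0,7) = 1+3+7 = 11.

11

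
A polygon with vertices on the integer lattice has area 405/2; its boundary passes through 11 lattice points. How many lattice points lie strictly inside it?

From Pick's theorem, I = A − B/2 + 1 = 405/2 − 11/2 + 1 = 198.

198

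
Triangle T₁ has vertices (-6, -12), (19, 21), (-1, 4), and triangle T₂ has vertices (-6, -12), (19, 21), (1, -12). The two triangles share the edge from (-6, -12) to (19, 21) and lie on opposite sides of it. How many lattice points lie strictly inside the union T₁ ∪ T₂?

The union is the simple quadrilateral with vertices (-6, -12), (-1, 4), (19, 21), (1, -12) in order.
The shoelace formula gives twice the area as |[(-6)·4 − (-1)·(-12)] + [(-1)·21 − 19·4] + [19·(-12) − 1·21] + [1·(-12) − (-6)·(-12)]| = 466, so the area is 233.
Along each edge there are gcd(|Δx|,|Δy|)+1 lattice points, so counting each shared vertex once the boundary has gcd(5,16) + gcd(20,17) + gcd(18,33) + gcd(7,0) = 1+1+3+7 = 12.
By Pick's theorem I = A − B/2 + 1 = 233 − 12/2 + 1 = 228.

228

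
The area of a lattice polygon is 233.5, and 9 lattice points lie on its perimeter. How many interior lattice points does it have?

230

Pick's theorem A = I + B/2 − 1 rearranges to I = A − B/2 + 1 = 233.5 − 9/2 + 1 = 230.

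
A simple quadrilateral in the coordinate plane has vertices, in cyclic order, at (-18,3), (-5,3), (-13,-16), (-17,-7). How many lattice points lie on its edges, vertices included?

16

Along each edge there are gcd(|Δx|,|Δy|)+1 lattice points, so counting each shared vertex once the boundary has gcd(13,0) + gcd(8,19) + gcd(4,9) + gcd(1,10) = 13+1+1+1 = 16.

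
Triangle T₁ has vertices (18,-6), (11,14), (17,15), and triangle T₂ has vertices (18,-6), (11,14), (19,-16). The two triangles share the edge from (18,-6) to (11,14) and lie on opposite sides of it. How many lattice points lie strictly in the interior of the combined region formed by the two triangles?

87

The union is the simple quadrilateral with vertices (18,-6), (17,15), (11,14), (19,-16) in order.
The shoelace formula gives twice the area as |(18·15 − 17·(-6)) + (17·14 − 11·15) + (11·(-16) − 19·14) + (19·(-6) − 18·(-16))| = 177, so the area is 88.5.
The number of boundary lattice points is Σ gcd(|Δx|,|Δy|) = gcd(1,21) + gcd(6,1) + gcd(8,30) + gcd(1,10) = 1+1+2+1 = 5.
By Pick's theorem I = A − B/2 + 1 = 88.5 − 5/2 + 1 = 87.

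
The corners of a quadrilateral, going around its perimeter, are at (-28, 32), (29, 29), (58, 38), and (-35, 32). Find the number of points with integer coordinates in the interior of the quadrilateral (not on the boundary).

315

The shoelace formula gives twice the area as |[(-28)·29 − 29·32] + [29·38 − 58·29] + [58·32 − (-35)·38] + [(-35)·32 − (-28)·32]| = 642, so the area is 321.
Along each edge there are gcd(|Δx|,|Δy|)+1 lattice points, so counting each shared vertex once the boundary has gcd(57,3) + gcd(29,9) + gcd(93,6) + gcd(7,0) = 3+1+3+7 = 14.
By Pick's theorem A = I + B/2 − 1, so I = 321 − 14/2 + 1 = 315.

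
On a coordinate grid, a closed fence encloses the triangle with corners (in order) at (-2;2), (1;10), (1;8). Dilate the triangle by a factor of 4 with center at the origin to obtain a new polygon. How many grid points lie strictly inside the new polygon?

37

By the shoelace formula, twice the signed area is |[(-2)·10 − 1·2] + [1·8 − 1·10] + [1·2 − (-2)·8]| = 6, so the area is 3.
The number of boundary lattice points is Σ gcd(|Δx|,|Δy|) = gcd(3,8) + gcd(0,2) + gcd(3,6) = 1+2+3 = 6.
Scaling by 4 multiplies the area by 4² = 16 (so the new area is 48) and multiplies the boundary lattice-point count by 4, giving 24.
By Pick's theorem, the interior count of the dilated polygon is 48 − 24/2 + 1 = 37.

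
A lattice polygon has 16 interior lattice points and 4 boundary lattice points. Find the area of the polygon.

By Pick's theorem, A = I + B/2 − 1 = 16 + 4/2 − 1 = 17.

17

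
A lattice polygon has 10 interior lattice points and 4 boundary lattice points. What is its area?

11

By Pick's theorem, A = I + B/2 − 1 = 10 + 4/2 − 1 = 11.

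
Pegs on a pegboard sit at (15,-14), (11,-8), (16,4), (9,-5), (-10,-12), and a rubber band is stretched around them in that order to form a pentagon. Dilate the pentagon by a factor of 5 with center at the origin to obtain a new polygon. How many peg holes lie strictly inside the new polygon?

3136

The shoelace formula gives twice the area as |(15·(-8) − 11·(-14)) + (11·4 − 16·(-8)) + (16·(-5) − 9·4) + (9·(-12) − (-10)·(-5)) + ((-10)·(-14) − 15·(-12))| = 252, so the area is 126.
Summing gcd(|Δx|,|Δy|) over the edges gives the boundary count: gcd(4,6) + gcd(5,12) + gcd(7,9) + gcd(19,7) + gcd(25,2) = 2+1+1+1+1 = 6.
Scaling by 5 multiplies the area by 5² = 25 (so the new area is 3150) and multiplies the boundary lattice-point count by 5, giving 30.
By Pick's theorem, the interior count of the dilated polygon is 3150 − 30/2 + 1 = 3136.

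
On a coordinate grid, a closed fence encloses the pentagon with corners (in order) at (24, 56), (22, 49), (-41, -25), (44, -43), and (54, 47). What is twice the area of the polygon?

Using the shoelace formula, 2A = |(24·49 − 22·56) + (22·(-25) − (-41)·49) + ((-41)·(-43) − 44·(-25)) + (44·47 − 54·(-43)) + (54·56 − 24·47)| = 10552, so the area is 5276.

10552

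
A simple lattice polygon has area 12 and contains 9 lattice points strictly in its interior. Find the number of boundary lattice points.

Pick's theorem gives A = I + B/2 − 1, so B = 2(A − I + 1) = 2(12 − 9 + 1) = 8.

8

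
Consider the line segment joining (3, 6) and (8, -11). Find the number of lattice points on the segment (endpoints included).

2

The number of lattice points on a segment between lattice points is gcd(|Δx|,|Δy|) + 1 = gcd(5,17) + 1 = 1 + 1 = 2.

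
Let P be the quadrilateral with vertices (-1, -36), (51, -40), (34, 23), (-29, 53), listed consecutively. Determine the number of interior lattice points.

3984

The shoelace formula gives twice the area as |((-1)·(-40) − 51·(-36)) + (51·23 − 34·(-40)) + (34·53 − (-29)·23) + ((-29)·(-36) − (-1)·53)| = 7975, so the area is 3987.5.
Summing gcd(|Δx|,|Δy|) over the edges gives the boundary count: gcd(52,4) + gcd(17,63) + gcd(63,30) + gcd(28,89) = 4+1+3+1 = 9.
Pick's theorem gives I = A − B/2 + 1 = 3987.5 − 9/2 + 1 = 3984.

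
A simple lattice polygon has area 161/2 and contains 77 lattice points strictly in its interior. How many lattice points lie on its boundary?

Pick's theorem gives A = I + B/2 − 1, so B = 2(A − I + 1) = 2(161/2 − 77 + 1) = 9.

9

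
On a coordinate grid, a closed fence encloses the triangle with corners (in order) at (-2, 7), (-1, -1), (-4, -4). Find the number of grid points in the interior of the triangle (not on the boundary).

The shoelace formula gives twice the area as |[(-2)·(-1) − (-1)·7] + [(-1)·(-4) − (-4)·(-1)] + [(-4)·7 − (-2)·(-4)]| = 27, so the area is 13.5.
Summing gcd(|Δx|,|Δy|) over the edges gives the boundary count: gcd(1,8) + gcd(3,3) + gcd(2,11) = 1+3+1 = 5.
Pick's theorem gives I = A − B/2 + 1 = 13.5 − 5/2 + 1 = 12.

12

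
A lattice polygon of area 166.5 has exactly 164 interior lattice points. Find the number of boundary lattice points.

Pick's theorem gives A = I + B/2 − 1, so B = 2(A − I + 1) = 2(166.5 − 164 + 1) = 7.

7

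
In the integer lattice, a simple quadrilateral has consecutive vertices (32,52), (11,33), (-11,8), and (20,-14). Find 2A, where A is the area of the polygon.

Using the shoelace formula, 2A = |(32·33 − 11·52) + (11·8 − (-11)·33) + ((-11)·(-14) − 20·8) + (20·52 − 32·(-14))| = 2417, so the area is 2417/2.

2417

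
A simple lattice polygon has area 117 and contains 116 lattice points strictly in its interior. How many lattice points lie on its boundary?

Pick's theorem gives A = I + B/2 − 1, so B = 2(A − I + 1) = 2(117 − 116 + 1) = 4.

4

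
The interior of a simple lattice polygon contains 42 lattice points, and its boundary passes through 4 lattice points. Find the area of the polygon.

43

Pick's theorem states A = I + B/2 − 1, so A = 42 + 4/2 − 1 = 43.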